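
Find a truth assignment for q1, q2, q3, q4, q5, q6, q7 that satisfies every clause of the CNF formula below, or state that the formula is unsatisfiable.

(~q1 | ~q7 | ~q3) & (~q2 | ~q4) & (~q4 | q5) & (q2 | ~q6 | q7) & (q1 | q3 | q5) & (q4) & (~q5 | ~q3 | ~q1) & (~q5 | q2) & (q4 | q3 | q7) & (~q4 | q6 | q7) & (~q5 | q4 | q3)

UNSATISFIABLE

From the singleton clause (q4), q4 = 1.
From the singleton clause (~q2), q2 = 0.
From the singleton clause (q5), q5 = 1.
That conflicts with the unit clause (~q5).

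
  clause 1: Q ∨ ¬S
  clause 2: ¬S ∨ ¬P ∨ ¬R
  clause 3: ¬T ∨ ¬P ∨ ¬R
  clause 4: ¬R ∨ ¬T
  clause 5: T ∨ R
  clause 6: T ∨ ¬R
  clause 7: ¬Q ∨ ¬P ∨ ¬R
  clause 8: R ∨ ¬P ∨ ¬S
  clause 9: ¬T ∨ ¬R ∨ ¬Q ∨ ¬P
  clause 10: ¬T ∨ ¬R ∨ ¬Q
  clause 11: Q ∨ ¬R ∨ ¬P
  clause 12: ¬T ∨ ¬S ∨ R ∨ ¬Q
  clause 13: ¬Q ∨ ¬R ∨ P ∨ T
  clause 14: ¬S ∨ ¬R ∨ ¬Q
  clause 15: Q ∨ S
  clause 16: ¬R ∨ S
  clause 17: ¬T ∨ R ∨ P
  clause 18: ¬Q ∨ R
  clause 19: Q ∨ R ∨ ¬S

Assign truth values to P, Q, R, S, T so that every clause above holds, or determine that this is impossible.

Try Q = True.
(R) alone gives R = True.
(¬T) alone gives T = False.
But (T) is also a unit clause — contradiction.
Undo Q and try Q = False.
(¬S) alone gives S = False.
But (S) is also a unit clause — contradiction.
Either choice for Q ends in contradiction.

UNSATISFIABLE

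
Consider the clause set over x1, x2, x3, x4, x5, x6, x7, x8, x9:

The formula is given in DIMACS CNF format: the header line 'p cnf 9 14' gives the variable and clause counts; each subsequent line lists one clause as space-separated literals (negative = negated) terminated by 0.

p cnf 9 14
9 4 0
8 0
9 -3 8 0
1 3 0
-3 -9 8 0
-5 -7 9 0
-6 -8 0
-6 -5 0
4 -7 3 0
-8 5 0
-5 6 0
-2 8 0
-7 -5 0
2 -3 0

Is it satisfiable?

From the singleton clause (x8), x8 = True.
From the singleton clause (¬x6), x6 = False.
From the singleton clause (x5), x5 = True.
But (¬x5) is also a unit clause — contradiction.
No assignment satisfies every clause.

Unsatisfiable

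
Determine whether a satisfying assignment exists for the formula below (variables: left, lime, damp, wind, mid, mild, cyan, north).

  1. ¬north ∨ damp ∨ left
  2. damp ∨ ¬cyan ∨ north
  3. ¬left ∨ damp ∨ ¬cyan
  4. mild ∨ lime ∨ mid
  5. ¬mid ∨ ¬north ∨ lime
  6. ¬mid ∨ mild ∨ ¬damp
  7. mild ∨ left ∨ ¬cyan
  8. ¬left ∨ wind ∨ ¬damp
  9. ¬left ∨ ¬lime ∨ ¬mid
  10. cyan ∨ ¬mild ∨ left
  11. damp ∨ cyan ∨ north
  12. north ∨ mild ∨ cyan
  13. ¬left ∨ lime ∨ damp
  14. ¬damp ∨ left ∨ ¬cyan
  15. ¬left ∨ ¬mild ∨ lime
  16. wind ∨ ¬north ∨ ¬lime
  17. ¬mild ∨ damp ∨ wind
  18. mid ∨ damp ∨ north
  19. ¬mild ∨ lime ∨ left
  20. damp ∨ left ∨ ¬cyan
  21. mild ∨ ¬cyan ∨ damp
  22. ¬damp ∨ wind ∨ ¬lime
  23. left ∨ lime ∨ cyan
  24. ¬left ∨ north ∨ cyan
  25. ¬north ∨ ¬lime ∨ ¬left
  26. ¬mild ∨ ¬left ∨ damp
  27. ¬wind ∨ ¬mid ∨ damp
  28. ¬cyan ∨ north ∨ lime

Yes, satisfiable

Branch on north: set north = False.
Branch on damp: set damp = True.
Branch on mid: set mid = False.
Branch on mild: set mild = True.
Branch on left: set left = True.
Unit clause (wind) forces wind = True.
Unit clause (lime) forces lime = True.
Unit clause (cyan) forces cyan = True.
All clauses are satisfied.
A satisfying assignment: left: True,  lime: True,  damp: True,  wind: True,  mid: False,  mild: True,  cyan: True,  north: False.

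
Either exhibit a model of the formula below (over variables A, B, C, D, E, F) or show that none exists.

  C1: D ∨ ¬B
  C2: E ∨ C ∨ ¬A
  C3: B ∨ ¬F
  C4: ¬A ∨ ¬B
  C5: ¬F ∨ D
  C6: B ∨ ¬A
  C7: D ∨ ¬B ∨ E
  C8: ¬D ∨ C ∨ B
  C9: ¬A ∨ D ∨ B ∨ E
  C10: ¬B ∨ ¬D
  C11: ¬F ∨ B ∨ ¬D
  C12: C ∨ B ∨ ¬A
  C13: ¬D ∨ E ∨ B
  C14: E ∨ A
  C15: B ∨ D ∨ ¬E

A=False; B=False; C=True; D=True; E=True; F=False

Try D = True.
From the singleton clause (¬B), B = False.
From the singleton clause (¬F), F = False.
From the singleton clause (¬A), A = False.
From the singleton clause (C), C = True.
From the singleton clause (E), E = True.
All clauses are satisfied.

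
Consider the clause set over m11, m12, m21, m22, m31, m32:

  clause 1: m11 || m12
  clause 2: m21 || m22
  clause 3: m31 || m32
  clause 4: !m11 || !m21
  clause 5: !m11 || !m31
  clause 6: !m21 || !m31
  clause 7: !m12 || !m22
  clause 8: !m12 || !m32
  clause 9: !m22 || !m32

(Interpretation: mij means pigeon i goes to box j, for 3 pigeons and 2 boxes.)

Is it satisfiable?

Case m11 = true:
(!m21) alone gives m21 = false.
(m22) alone gives m22 = true.
(!m31) alone gives m31 = false.
(m32) alone gives m32 = true.
But (!m32) is also a unit clause — contradiction.
That branch fails; take m11 = false instead.
(m12) alone gives m12 = true.
(!m22) alone gives m22 = false.
(m21) alone gives m21 = true.
(!m31) alone gives m31 = false.
(m32) alone gives m32 = true.
But (!m32) is also a unit clause — contradiction.
Either choice for m11 ends in contradiction.
No assignment satisfies every clause.

No, unsatisfiable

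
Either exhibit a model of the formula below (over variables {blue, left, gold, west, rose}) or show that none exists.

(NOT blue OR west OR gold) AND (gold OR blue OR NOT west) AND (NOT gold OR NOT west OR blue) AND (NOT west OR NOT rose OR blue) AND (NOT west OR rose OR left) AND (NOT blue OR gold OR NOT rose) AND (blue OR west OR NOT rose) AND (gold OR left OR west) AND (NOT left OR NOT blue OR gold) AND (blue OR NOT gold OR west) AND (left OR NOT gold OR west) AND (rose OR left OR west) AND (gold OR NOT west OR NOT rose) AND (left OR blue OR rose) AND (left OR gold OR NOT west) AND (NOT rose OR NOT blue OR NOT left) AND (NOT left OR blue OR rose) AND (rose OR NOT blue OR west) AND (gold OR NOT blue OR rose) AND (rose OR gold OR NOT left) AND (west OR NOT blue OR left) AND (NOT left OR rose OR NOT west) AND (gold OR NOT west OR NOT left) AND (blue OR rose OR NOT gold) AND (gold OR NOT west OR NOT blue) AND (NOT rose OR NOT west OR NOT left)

Branch on blue: set blue = true.
Branch on west: set west = true.
The clause (gold) is unit, so gold = true.
Branch on rose: set rose = true.
The clause (NOT left) is unit, so left = false.
Every clause now holds.

blue=true,  left=false,  gold=true,  west=true,  rose=true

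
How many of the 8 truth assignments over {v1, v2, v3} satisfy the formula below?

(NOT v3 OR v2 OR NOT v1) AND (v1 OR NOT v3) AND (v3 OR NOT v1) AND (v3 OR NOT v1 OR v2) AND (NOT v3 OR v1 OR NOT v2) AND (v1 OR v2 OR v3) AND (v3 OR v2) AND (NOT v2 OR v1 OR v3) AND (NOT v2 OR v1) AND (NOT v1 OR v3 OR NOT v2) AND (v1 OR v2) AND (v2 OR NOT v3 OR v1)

There are 2^3 = 8 truth assignments over (v1, v2, v3).
Split on v3. With v3 = true, the clauses containing v3 are satisfied and NOT v3 drops from the rest; 1 of the 2^2 = 4 assignments to the other variables satisfy what remains.
With v3 = false, by the same count on the reduced clause set, 0 assignments work.
Total: 1 + 0 = 1.

1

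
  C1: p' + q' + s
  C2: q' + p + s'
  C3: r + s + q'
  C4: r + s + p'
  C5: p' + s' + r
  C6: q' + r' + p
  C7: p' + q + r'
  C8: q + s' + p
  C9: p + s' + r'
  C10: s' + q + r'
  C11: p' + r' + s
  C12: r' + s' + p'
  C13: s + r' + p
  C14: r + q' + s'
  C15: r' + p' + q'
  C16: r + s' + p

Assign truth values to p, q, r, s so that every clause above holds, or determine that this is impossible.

Suppose p = 0.
Suppose q = 0.
The clause (s') is unit, so s = 0.
The clause (r') is unit, so r = 0.
All clauses are satisfied.

p ↦ 0, q ↦ 0, r ↦ 0, s ↦ 0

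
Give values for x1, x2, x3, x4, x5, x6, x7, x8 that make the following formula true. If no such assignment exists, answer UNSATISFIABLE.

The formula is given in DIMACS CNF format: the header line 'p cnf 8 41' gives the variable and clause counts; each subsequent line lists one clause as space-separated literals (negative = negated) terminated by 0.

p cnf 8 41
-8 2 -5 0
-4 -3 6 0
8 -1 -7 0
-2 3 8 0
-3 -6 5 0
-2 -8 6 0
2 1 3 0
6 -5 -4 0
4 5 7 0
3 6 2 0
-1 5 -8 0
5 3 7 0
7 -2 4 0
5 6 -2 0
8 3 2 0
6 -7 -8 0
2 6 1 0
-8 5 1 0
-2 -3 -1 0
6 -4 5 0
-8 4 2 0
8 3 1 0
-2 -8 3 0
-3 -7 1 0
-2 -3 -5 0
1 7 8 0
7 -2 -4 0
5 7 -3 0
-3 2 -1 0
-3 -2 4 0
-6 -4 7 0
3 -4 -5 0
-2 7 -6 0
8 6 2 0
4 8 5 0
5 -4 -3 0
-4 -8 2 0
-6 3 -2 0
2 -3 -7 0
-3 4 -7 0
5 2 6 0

UNSATISFIABLE

Case x8 = False:
Case x1 = False:
From the singleton clause (x3), x3 = True.
From the singleton clause (¬x7), x7 = False.
That conflicts with the unit clause (x7).
So x1 must be the other value — set x1 = True.
From the singleton clause (¬x7), x7 = False.
Case x2 = False:
From the singleton clause (x3), x3 = True.
That conflicts with the unit clause (¬x3).
So x2 must be the other value — set x2 = True.
From the singleton clause (x3), x3 = True.
That conflicts with the unit clause (¬x3).
Either choice for x2 ends in contradiction.
Either choice for x1 ends in contradiction.
So x8 must be the other value — set x8 = True.
Case x2 = True:
From the singleton clause (x6), x6 = True.
From the singleton clause (x3), x3 = True.
From the singleton clause (x5), x5 = True.
That conflicts with the unit clause (¬x5).
So x2 must be the other value — set x2 = False.
From the singleton clause (¬x5), x5 = False.
From the singleton clause (¬x1), x1 = False.
That conflicts with the unit clause (x1).
Either choice for x2 ends in contradiction.
Either choice for x8 ends in contradiction.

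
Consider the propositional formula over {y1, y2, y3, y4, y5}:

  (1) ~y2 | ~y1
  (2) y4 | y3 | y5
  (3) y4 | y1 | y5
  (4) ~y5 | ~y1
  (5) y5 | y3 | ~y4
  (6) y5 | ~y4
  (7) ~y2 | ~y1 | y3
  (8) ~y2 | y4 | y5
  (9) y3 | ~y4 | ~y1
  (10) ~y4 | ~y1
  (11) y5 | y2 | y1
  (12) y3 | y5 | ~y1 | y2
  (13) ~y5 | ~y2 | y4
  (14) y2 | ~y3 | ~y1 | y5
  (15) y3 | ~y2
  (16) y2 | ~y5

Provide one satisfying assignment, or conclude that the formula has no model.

y1=0; y2=1; y3=1; y4=1; y5=1

Branch on y2: set y2 = 1.
From the singleton clause (~y1), y1 = 0.
From the singleton clause (y3), y3 = 1.
Branch on y4: set y4 = 1.
From the singleton clause (y5), y5 = 1.
Every clause now holds.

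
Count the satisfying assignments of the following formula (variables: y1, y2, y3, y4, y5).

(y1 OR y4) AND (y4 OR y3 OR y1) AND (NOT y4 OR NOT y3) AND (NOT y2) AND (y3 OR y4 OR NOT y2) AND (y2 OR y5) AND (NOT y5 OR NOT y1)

There are 2^5 = 32 truth assignments over (y1, y2, y3, y4, y5).
Split on y2. With y2 = true, the clauses containing y2 are satisfied and NOT y2 drops from the rest; 0 of the 2^4 = 16 assignments to the other variables satisfy what remains.
With y2 = false, by the same count on the reduced clause set, 1 assignment works.
Total: 0 + 1 = 1.

1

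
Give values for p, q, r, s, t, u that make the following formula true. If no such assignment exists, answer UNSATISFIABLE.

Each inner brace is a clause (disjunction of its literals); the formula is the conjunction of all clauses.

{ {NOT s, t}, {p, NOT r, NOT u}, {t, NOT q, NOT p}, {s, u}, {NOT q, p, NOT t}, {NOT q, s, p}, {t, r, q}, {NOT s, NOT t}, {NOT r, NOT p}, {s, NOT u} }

Branch on s: set s = false.
From the singleton clause (u), u = true.
That conflicts with the unit clause (NOT u).
So s must be the other value — set s = true.
From the singleton clause (t), t = true.
That conflicts with the unit clause (NOT t).
Both values of s lead to a conflict.

UNSATISFIABLE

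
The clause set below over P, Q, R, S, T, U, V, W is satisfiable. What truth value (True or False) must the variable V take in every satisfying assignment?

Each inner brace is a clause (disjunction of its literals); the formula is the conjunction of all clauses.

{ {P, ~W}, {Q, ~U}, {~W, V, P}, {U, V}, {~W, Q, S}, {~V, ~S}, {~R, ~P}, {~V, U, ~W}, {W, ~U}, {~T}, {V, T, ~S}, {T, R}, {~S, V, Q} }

Suppose V = 0.
(U) alone gives U = 1.
(Q) alone gives Q = 1.
(W) alone gives W = 1.
(P) alone gives P = 1.
(~R) alone gives R = 0.
(~T) alone gives T = 0.
That conflicts with the unit clause (T).
So every satisfying assignment has V = True.

True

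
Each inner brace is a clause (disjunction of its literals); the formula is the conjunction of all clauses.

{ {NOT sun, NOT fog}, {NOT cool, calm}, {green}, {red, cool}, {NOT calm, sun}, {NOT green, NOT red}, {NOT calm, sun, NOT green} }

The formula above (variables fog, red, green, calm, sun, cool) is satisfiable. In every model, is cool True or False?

Suppose cool = false.
(green) alone gives green = true.
(red) alone gives red = true.
But (NOT red) is also a unit clause — contradiction.
So every satisfying assignment has cool = True.

True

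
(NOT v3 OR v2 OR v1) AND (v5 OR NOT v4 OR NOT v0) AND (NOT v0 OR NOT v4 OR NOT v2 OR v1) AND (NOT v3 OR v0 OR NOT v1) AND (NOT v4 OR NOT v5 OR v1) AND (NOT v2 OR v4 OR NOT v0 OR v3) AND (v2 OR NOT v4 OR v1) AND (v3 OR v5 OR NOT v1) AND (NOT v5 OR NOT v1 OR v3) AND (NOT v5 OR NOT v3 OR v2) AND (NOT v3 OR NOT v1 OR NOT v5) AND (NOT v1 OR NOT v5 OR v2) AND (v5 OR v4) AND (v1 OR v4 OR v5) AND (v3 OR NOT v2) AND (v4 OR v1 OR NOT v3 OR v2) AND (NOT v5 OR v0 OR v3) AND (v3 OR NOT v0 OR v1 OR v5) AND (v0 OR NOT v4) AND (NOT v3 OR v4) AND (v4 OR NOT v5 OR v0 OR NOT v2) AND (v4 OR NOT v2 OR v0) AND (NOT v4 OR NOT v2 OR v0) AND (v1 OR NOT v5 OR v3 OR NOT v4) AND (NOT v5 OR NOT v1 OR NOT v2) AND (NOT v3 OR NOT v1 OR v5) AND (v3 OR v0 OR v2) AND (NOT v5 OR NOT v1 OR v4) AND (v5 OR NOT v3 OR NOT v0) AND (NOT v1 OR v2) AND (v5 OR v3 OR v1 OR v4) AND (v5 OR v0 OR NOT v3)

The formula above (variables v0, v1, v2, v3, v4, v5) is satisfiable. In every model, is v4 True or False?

False

Suppose v4 = true.
From the singleton clause (v0), v0 = true.
From the singleton clause (v5), v5 = true.
From the singleton clause (v1), v1 = true.
From the singleton clause (v3), v3 = true.
That conflicts with the unit clause (NOT v3).
So every satisfying assignment has v4 = False.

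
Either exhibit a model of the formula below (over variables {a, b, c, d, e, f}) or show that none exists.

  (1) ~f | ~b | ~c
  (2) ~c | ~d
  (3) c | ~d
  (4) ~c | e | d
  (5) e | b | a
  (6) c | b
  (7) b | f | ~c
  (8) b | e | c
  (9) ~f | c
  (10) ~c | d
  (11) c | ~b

Case c = 0:
(~d) alone gives d = 0.
(b) alone gives b = 1.
That conflicts with the unit clause (~b).
Undo c and try c = 1.
(~d) alone gives d = 0.
That conflicts with the unit clause (d).
Either choice for c ends in contradiction.

UNSATISFIABLE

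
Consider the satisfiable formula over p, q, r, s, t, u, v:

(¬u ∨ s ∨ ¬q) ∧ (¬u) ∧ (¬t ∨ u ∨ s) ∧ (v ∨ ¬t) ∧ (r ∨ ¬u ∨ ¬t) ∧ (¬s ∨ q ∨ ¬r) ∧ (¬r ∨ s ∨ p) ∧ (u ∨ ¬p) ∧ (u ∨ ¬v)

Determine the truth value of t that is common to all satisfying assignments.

Suppose t = True.
Unit clause (¬u) forces u = False.
Unit clause (s) forces s = True.
Unit clause (v) forces v = True.
That conflicts with the unit clause (¬v).
So every satisfying assignment has t = False.

False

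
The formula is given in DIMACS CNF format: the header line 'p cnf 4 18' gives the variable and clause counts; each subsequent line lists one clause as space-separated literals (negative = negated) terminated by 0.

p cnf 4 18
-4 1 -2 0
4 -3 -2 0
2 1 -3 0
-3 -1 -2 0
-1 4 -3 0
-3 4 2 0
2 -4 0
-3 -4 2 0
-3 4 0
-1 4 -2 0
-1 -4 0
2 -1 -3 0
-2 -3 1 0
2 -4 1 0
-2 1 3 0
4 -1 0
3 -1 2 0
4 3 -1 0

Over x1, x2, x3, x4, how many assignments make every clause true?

There are 2^4 = 16 truth assignments over (x1, x2, x3, x4).
Check each against the 18 clauses (columns in the order x1, x2, x3, x4):
  F F F F  ✓ satisfies all
  F F F T  ✗ fails (x2 ∨ ¬x4)
  F F T F  ✗ fails (x2 ∨ x1 ∨ ¬x3)
  F F T T  ✗ fails (x2 ∨ x1 ∨ ¬x3)
  F T F F  ✗ fails (¬x2 ∨ x1 ∨ x3)
  F T F T  ✗ fails (¬x4 ∨ x1 ∨ ¬x2)
  F T T F  ✗ fails (x4 ∨ ¬x3 ∨ ¬x2)
  F T T T  ✗ fails (¬x4 ∨ x1 ∨ ¬x2)
  T F F F  ✗ fails (x4 ∨ ¬x1)
  T F F T  ✗ fails (x2 ∨ ¬x4)
  T F T F  ✗ fails (¬x1 ∨ x4 ∨ ¬x3)
  T F T T  ✗ fails (x2 ∨ ¬x4)
  T T F F  ✗ fails (¬x1 ∨ x4 ∨ ¬x2)
  T T F T  ✗ fails (¬x1 ∨ ¬x4)
  T T T F  ✗ fails (x4 ∨ ¬x3 ∨ ¬x2)
  T T T T  ✗ fails (¬x3 ∨ ¬x1 ∨ ¬x2)
1 of the 16 rows is a model.

1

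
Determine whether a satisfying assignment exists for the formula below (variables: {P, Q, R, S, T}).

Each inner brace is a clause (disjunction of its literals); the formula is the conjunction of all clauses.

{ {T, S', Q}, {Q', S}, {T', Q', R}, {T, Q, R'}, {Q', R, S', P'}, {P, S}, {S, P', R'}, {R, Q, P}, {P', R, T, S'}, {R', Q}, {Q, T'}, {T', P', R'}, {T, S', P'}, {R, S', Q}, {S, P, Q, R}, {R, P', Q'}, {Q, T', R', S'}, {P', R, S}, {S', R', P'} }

Suppose Q = 1.
(S) alone gives S = 1.
Suppose T = 1.
(R) alone gives R = 1.
(P') alone gives P = 0.
All clauses are satisfied.
A satisfying assignment: P=0, Q=1, R=1, S=1, T=1.

Yes, satisfiable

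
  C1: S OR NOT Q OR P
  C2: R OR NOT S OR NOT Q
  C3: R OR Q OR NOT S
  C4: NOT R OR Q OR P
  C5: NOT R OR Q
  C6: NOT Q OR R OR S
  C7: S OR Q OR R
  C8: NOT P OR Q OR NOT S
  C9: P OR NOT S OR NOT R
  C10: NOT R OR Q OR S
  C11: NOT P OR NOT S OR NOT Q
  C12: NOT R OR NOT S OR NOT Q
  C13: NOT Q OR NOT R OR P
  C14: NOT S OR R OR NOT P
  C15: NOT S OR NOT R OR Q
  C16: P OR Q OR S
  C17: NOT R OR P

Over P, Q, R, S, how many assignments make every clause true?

1

There are 2^4 = 16 truth assignments over (P, Q, R, S).
Check each against the 17 clauses (columns in the order P, Q, R, S):
  F F F F  ✗ fails (S OR Q OR R)
  F F F T  ✗ fails (R OR Q OR NOT S)
  F F T F  ✗ fails (NOT R OR Q OR P)
  F F T T  ✗ fails (NOT R OR Q OR P)
  F T F F  ✗ fails (S OR NOT Q OR P)
  F T F T  ✗ fails (R OR NOT S OR NOT Q)
  F T T F  ✗ fails (S OR NOT Q OR P)
  F T T T  ✗ fails (P OR NOT S OR NOT R)
  T F F F  ✗ fails (S OR Q OR R)
  T F F T  ✗ fails (R OR Q OR NOT S)
  T F T F  ✗ fails (NOT R OR Q)
  T F T T  ✗ fails (NOT R OR Q)
  T T F F  ✗ fails (NOT Q OR R OR S)
  T T F T  ✗ fails (R OR NOT S OR NOT Q)
  T T T F  ✓ satisfies all
  T T T T  ✗ fails (NOT P OR NOT S OR NOT Q)
1 of the 16 rows is a model.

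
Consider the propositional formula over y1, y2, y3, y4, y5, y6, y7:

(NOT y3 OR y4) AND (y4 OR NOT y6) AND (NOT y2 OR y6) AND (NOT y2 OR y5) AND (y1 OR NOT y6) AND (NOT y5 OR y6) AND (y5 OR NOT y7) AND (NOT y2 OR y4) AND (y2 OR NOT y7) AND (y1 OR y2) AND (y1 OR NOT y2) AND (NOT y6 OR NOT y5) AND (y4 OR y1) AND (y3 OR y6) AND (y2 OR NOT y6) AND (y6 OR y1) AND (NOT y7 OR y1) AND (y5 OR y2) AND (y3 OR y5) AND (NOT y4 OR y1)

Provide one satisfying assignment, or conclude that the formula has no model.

UNSATISFIABLE

Case y3 = false:
Unit clause (y6) forces y6 = true.
Unit clause (y4) forces y4 = true.
Unit clause (y1) forces y1 = true.
Unit clause (NOT y5) forces y5 = false.
But (y5) is also a unit clause — contradiction.
That branch fails; take y3 = true instead.
Unit clause (y4) forces y4 = true.
Unit clause (y1) forces y1 = true.
Case y2 = false:
Unit clause (NOT y7) forces y7 = false.
Unit clause (NOT y6) forces y6 = false.
Unit clause (NOT y5) forces y5 = false.
But (y5) is also a unit clause — contradiction.
That branch fails; take y2 = true instead.
Unit clause (y6) forces y6 = true.
Unit clause (y5) forces y5 = true.
But (NOT y5) is also a unit clause — contradiction.
Neither y2 = true nor y2 = false works.
Neither y3 = true nor y3 = false works.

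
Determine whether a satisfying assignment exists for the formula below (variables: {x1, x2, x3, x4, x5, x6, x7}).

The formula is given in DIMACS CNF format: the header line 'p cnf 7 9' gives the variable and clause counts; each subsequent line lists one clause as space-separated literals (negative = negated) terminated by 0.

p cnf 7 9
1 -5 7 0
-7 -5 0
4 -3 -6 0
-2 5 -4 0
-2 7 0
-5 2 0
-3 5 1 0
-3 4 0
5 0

The clause (x5) is unit, so x5 = True.
The clause (¬x7) is unit, so x7 = False.
The clause (x1) is unit, so x1 = True.
The clause (¬x2) is unit, so x2 = False.
But (x2) is also a unit clause — contradiction.
No assignment satisfies every clause.

Unsatisfiable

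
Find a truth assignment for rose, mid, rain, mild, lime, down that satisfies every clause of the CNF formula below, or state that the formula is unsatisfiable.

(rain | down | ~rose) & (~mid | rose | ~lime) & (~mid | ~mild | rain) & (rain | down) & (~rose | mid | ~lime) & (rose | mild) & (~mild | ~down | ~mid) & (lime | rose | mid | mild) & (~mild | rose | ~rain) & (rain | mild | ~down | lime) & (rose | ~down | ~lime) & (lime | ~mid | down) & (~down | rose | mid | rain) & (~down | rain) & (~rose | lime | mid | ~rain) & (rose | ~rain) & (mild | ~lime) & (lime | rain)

Suppose rain = 1.
The clause (rose) is unit, so rose = 1.
Suppose mid = 1.
Suppose mild = 1.
The clause (~down) is unit, so down = 0.
The clause (lime) is unit, so lime = 1.
All clauses are satisfied.

rose: 1, mid: 1, rain: 1, mild: 1, lime: 1, down: 0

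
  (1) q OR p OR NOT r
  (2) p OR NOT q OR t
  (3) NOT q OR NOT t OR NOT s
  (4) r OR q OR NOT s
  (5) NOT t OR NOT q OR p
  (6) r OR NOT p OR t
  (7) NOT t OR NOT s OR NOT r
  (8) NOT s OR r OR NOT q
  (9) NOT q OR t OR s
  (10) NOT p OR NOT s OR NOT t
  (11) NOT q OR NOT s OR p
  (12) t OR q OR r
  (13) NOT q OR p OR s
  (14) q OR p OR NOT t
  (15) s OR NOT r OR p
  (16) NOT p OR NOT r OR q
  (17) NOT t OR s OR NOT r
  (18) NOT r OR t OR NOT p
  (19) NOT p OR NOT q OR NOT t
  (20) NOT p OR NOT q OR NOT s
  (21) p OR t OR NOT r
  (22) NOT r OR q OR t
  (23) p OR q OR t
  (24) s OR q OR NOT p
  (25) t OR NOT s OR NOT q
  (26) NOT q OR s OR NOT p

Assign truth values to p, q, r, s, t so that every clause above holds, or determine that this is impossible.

Branch on q: set q = true.
Branch on p: set p = true.
The clause (NOT t) is unit, so t = false.
The clause (r) is unit, so r = true.
But (NOT r) is also a unit clause — contradiction.
That branch fails; take p = false instead.
The clause (t) is unit, so t = true.
But (NOT t) is also a unit clause — contradiction.
Neither p = true nor p = false works.
That branch fails; take q = false instead.
Branch on p: set p = true.
The clause (NOT r) is unit, so r = false.
The clause (NOT s) is unit, so s = false.
But (s) is also a unit clause — contradiction.
That branch fails; take p = false instead.
The clause (NOT r) is unit, so r = false.
The clause (NOT s) is unit, so s = false.
The clause (t) is unit, so t = true.
But (NOT t) is also a unit clause — contradiction.
Neither p = true nor p = false works.
Neither q = true nor q = false works.

UNSATISFIABLE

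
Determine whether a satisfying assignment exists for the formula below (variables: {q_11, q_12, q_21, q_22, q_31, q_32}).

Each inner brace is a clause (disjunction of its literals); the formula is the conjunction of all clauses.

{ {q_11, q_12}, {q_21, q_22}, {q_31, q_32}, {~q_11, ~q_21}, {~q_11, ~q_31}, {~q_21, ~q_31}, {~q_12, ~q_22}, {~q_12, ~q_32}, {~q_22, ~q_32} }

Unsatisfiable

Branch on q_11: set q_11 = 1.
Unit clause (~q_21) forces q_21 = 0.
Unit clause (q_22) forces q_22 = 1.
Unit clause (~q_31) forces q_31 = 0.
Unit clause (q_32) forces q_32 = 1.
But (~q_32) is also a unit clause — contradiction.
Backtrack on q_11: now try q_11 = 0.
Unit clause (q_12) forces q_12 = 1.
Unit clause (~q_22) forces q_22 = 0.
Unit clause (q_21) forces q_21 = 1.
Unit clause (~q_31) forces q_31 = 0.
Unit clause (q_32) forces q_32 = 1.
But (~q_32) is also a unit clause — contradiction.
Either choice for q_11 ends in contradiction.
No assignment satisfies every clause.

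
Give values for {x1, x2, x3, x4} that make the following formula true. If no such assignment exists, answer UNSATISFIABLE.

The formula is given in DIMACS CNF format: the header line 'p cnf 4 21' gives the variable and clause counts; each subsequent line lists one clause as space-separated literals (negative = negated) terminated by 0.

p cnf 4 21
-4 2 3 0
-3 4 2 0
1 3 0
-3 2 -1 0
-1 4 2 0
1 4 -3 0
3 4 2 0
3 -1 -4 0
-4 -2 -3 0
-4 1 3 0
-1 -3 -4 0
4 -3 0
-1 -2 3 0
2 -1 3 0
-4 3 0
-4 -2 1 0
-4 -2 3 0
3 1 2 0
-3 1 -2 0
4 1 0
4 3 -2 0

Case x1 = False:
Unit clause (x3) forces x3 = True.
Unit clause (x4) forces x4 = True.
Unit clause (¬x2) forces x2 = False.
This assignment satisfies each clause.

x1: False, x2: False, x3: True, x4: True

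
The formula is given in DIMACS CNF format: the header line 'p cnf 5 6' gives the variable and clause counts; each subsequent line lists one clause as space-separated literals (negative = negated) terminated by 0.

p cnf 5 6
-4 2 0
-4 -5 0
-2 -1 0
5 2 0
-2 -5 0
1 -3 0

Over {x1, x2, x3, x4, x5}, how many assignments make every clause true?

There are 2^5 = 32 truth assignments over (x1, x2, x3, x4, x5).
Split on x4. With x4 = True, the clauses containing x4 are satisfied and ¬x4 drops from the rest; 1 of the 2^4 = 16 assignments to the other variables satisfy what remains.
With x4 = False, by the same count on the reduced clause set, 4 assignments work.
(One model: x1=F, x2=F, x3=F, x4=F, x5=T.)
Total: 1 + 4 = 5.

5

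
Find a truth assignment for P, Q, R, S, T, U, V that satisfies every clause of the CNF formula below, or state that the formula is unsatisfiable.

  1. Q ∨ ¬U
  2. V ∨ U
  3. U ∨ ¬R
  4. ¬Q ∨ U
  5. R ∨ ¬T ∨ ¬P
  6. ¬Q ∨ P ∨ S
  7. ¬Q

P: False,  Q: False,  R: False,  S: False,  T: True,  U: False,  V: True

(¬Q) alone gives Q = False.
(¬U) alone gives U = False.
(V) alone gives V = True.
(¬R) alone gives R = False.
Branch on T: set T = True.
(¬P) alone gives P = False.
All clauses hold; S can take either value.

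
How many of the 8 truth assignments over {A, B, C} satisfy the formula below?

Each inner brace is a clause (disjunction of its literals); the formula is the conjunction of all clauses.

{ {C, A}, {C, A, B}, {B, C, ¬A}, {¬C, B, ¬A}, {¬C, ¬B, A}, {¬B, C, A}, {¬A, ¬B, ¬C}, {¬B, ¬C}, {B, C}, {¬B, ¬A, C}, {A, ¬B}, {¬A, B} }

1

There are 2^3 = 8 truth assignments over (A, B, C).
Check each against the 12 clauses (columns in the order A, B, C):
  F F F  ✗ fails (C ∨ A)
  F F T  ✓ satisfies all
  F T F  ✗ fails (C ∨ A)
  F T T  ✗ fails (¬C ∨ ¬B ∨ A)
  T F F  ✗ fails (B ∨ C ∨ ¬A)
  T F T  ✗ fails (¬C ∨ B ∨ ¬A)
  T T F  ✗ fails (¬B ∨ ¬A ∨ C)
  T T T  ✗ fails (¬A ∨ ¬B ∨ ¬C)
1 of the 8 rows is a model.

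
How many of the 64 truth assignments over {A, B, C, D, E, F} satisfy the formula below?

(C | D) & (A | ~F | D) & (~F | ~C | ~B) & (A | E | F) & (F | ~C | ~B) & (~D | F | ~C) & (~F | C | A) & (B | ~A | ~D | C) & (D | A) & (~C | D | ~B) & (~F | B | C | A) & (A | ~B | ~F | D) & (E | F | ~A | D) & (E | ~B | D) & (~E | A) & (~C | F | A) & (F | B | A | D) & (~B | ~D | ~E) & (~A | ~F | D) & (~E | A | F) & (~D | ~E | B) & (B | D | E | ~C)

There are 2^6 = 64 truth assignments over (A, B, C, D, E, F).
Split on D. With D = 1, the clauses containing D are satisfied and ~D drops from the rest; 4 of the 2^5 = 32 assignments to the other variables satisfy what remains.
With D = 0, by the same count on the reduced clause set, 1 assignment works.
(One model: A=F, B=F, C=T, D=T, E=F, F=T.)
Total: 4 + 1 = 5.

5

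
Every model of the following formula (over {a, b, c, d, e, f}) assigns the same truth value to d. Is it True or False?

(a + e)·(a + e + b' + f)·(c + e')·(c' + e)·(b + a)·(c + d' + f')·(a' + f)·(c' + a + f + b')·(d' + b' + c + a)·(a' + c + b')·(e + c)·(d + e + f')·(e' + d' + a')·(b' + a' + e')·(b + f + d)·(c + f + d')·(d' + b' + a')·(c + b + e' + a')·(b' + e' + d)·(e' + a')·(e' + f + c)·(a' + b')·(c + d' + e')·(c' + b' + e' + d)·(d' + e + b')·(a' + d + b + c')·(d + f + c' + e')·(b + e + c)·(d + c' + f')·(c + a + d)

Suppose d = 0.
Suppose a = 1.
Unit clause (f) forces f = 1.
Unit clause (e) forces e = 1.
That conflicts with the unit clause (e').
So a must be the other value — set a = 0.
Unit clause (e) forces e = 1.
Unit clause (c) forces c = 1.
Unit clause (b) forces b = 1.
That conflicts with the unit clause (b').
Both values of a lead to a conflict.
So every satisfying assignment has d = True.

True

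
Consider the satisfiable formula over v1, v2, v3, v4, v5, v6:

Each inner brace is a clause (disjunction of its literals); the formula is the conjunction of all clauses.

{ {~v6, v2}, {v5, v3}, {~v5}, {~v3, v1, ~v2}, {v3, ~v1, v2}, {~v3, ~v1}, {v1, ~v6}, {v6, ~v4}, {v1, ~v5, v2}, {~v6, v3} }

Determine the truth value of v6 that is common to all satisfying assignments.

Suppose v6 = 1.
The clause (v2) is unit, so v2 = 1.
The clause (~v5) is unit, so v5 = 0.
The clause (v3) is unit, so v3 = 1.
The clause (v1) is unit, so v1 = 1.
That conflicts with the unit clause (~v1).
So every satisfying assignment has v6 = False.

False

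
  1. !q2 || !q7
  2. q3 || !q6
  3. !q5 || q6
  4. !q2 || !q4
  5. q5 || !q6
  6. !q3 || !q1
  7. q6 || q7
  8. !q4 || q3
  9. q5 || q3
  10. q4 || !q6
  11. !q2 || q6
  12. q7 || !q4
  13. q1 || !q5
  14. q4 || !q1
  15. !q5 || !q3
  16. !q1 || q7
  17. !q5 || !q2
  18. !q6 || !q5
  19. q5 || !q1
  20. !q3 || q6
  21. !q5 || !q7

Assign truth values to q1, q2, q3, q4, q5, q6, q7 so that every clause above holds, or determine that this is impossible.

UNSATISFIABLE

Suppose q2 = false.
Suppose q3 = true.
From the singleton clause (!q1), q1 = false.
From the singleton clause (!q5), q5 = false.
From the singleton clause (!q6), q6 = false.
Now (q6) is unsatisfied and unit — conflict.
Backtrack on q3: now try q3 = false.
From the singleton clause (!q6), q6 = false.
From the singleton clause (!q5), q5 = false.
Now (q5) is unsatisfied and unit — conflict.
Neither q3 = true nor q3 = false works.
Backtrack on q2: now try q2 = true.
From the singleton clause (!q7), q7 = false.
From the singleton clause (!q4), q4 = false.
From the singleton clause (q6), q6 = true.
Now (!q6) is unsatisfied and unit — conflict.
Neither q2 = true nor q2 = false works.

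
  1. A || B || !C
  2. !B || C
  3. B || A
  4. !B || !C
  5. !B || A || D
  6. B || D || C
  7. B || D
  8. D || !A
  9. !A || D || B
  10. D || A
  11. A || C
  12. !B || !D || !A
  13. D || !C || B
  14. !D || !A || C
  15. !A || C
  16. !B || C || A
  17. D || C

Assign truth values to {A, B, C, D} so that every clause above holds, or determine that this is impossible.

A=true,  B=false,  C=true,  D=true

Branch on B: set B = false.
The clause (A) is unit, so A = true.
The clause (D) is unit, so D = true.
The clause (C) is unit, so C = true.
Every clause now holds.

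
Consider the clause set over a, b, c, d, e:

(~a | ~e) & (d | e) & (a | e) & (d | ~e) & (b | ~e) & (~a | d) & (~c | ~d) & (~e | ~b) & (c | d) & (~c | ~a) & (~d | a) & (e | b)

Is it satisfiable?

Case a = 1:
The clause (~e) is unit, so e = 0.
The clause (d) is unit, so d = 1.
The clause (~c) is unit, so c = 0.
The clause (b) is unit, so b = 1.
Every clause now holds.
A satisfying assignment: a=1,  b=1,  c=0,  d=1,  e=0.

Satisfiable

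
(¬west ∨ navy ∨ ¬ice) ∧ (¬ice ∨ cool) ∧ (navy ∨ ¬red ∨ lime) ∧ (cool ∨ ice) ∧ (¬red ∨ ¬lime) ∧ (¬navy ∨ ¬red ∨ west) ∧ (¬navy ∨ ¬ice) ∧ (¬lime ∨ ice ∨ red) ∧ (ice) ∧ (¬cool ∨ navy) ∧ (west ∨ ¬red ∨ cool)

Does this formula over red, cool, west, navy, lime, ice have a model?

The clause (ice) is unit, so ice = True.
The clause (cool) is unit, so cool = True.
The clause (¬navy) is unit, so navy = False.
But (navy) is also a unit clause — contradiction.
No assignment satisfies every clause.

Unsatisfiable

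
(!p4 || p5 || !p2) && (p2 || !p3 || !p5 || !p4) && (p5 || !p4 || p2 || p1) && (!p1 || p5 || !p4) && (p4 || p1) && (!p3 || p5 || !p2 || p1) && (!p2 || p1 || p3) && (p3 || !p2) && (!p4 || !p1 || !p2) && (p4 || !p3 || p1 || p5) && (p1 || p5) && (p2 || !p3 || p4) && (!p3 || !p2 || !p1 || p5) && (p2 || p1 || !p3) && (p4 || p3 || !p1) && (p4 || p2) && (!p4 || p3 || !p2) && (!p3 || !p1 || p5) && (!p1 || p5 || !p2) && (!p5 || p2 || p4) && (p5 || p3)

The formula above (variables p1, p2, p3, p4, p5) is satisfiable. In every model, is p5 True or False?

Suppose p5 = false.
The clause (p1) is unit, so p1 = true.
The clause (!p4) is unit, so p4 = false.
The clause (p3) is unit, so p3 = true.
That conflicts with the unit clause (!p3).
So every satisfying assignment has p5 = True.

True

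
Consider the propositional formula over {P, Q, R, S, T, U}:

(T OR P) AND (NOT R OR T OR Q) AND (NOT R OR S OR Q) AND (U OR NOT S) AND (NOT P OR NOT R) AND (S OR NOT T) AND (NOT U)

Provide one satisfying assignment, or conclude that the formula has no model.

P: true, Q: true, R: false, S: false, T: false, U: false

The clause (NOT U) is unit, so U = false.
The clause (NOT S) is unit, so S = false.
The clause (NOT T) is unit, so T = false.
The clause (P) is unit, so P = true.
The clause (NOT R) is unit, so R = false.
Every clause is now satisfied; Q is unconstrained.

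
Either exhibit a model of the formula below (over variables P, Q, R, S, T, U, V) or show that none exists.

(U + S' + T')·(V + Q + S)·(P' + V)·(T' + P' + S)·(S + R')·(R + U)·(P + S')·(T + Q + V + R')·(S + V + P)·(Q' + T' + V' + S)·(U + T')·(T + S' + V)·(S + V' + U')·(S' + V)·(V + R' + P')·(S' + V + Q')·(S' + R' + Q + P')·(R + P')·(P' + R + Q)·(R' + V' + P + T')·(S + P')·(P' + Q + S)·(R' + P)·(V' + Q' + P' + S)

P=1,  Q=1,  R=1,  S=1,  T=0,  U=1,  V=1

Try P = 1.
The clause (V) is unit, so V = 1.
The clause (R) is unit, so R = 1.
The clause (S) is unit, so S = 1.
The clause (Q) is unit, so Q = 1.
Try U = 1.
All clauses hold; T can take either value.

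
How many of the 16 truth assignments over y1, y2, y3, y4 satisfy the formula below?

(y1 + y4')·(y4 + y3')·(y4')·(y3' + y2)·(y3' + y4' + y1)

There are 2^4 = 16 truth assignments over (y1, y2, y3, y4).
Check each against the 5 clauses (columns in the order y1, y2, y3, y4):
  F F F F  ✓ satisfies all
  F F F T  ✗ fails (y1 + y4')
  F F T F  ✗ fails (y4 + y3')
  F F T T  ✗ fails (y1 + y4')
  F T F F  ✓ satisfies all
  F T F T  ✗ fails (y1 + y4')
  F T T F  ✗ fails (y4 + y3')
  F T T T  ✗ fails (y1 + y4')
  T F F F  ✓ satisfies all
  T F F T  ✗ fails (y4')
  T F T F  ✗ fails (y4 + y3')
  T F T T  ✗ fails (y4')
  T T F F  ✓ satisfies all
  T T F T  ✗ fails (y4')
  T T T F  ✗ fails (y4 + y3')
  T T T T  ✗ fails (y4')
4 of the 16 rows are models.

4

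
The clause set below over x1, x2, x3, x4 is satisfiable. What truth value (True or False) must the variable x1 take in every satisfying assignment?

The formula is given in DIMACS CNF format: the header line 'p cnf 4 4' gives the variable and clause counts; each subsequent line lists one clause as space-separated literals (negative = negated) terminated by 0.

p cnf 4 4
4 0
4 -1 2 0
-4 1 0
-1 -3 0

True

Suppose x1 = False.
The clause (x4) is unit, so x4 = True.
That conflicts with the unit clause (¬x4).
So every satisfying assignment has x1 = True.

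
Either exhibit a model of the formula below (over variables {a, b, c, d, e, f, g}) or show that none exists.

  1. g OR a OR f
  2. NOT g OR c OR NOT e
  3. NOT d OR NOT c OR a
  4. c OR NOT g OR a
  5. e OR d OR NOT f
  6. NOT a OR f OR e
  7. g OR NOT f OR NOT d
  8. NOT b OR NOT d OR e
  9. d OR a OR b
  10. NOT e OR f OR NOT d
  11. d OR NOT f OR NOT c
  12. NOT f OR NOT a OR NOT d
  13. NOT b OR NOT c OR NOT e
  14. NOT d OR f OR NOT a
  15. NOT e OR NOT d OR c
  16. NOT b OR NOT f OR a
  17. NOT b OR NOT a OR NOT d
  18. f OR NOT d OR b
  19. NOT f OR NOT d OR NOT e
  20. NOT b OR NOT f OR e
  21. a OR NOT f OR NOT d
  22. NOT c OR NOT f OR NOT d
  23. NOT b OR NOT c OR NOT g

a=true; b=false; c=false; d=false; e=true; f=true; g=false

Case g = false:
Case a = true:
Case f = true:
The clause (NOT d) is unit, so d = false.
The clause (e) is unit, so e = true.
The clause (NOT c) is unit, so c = false.
Every clause is now satisfied; b is unconstrained.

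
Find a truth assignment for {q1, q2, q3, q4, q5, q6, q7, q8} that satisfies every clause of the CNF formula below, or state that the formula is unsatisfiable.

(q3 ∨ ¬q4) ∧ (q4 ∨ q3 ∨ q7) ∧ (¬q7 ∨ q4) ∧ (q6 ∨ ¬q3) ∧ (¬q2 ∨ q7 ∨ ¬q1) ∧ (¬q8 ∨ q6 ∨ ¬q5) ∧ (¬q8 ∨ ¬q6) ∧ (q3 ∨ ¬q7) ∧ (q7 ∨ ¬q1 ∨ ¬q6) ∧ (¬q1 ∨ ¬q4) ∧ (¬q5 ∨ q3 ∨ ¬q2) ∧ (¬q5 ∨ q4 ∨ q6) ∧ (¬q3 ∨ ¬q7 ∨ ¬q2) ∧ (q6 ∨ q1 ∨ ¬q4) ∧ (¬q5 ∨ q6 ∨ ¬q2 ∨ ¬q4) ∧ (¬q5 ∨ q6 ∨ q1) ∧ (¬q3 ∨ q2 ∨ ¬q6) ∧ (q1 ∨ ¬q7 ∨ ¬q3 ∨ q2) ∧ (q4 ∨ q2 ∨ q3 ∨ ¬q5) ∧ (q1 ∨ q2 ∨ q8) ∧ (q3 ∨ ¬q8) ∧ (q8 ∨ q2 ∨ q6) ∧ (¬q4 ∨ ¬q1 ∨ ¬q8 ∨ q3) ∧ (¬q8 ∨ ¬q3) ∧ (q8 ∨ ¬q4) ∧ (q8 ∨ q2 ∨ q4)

Branch on q3: set q3 = True.
(q6) alone gives q6 = True.
(¬q8) alone gives q8 = False.
(q2) alone gives q2 = True.
(¬q7) alone gives q7 = False.
(¬q1) alone gives q1 = False.
(¬q4) alone gives q4 = False.
No clause remains; q5 is free.

q1: False,  q2: True,  q3: True,  q4: False,  q5: False,  q6: True,  q7: False,  q8: False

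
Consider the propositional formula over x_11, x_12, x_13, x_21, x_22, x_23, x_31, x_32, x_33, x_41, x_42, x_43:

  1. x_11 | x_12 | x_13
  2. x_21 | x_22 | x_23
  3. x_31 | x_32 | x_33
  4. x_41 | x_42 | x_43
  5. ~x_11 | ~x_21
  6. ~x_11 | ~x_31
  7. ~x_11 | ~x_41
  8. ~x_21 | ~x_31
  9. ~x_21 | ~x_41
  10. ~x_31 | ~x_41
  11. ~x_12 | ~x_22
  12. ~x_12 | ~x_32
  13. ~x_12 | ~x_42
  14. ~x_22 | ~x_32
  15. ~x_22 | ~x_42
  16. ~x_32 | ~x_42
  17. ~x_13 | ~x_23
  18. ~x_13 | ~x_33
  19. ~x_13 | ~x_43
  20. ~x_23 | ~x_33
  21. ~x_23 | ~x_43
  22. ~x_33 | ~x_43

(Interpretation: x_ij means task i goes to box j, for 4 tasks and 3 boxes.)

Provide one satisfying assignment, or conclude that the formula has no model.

UNSATISFIABLE

Branch on x_11: set x_11 = 0.
Branch on x_12: set x_12 = 1.
(~x_22) alone gives x_22 = 0.
(~x_32) alone gives x_32 = 0.
(~x_42) alone gives x_42 = 0.
Branch on x_21: set x_21 = 1.
(~x_31) alone gives x_31 = 0.
(x_33) alone gives x_33 = 1.
(~x_41) alone gives x_41 = 0.
(x_43) alone gives x_43 = 1.
Now (~x_43) is unsatisfied and unit — conflict.
So x_21 must be the other value — set x_21 = 0.
(x_23) alone gives x_23 = 1.
(~x_13) alone gives x_13 = 0.
(~x_33) alone gives x_33 = 0.
(x_31) alone gives x_31 = 1.
(~x_41) alone gives x_41 = 0.
(x_43) alone gives x_43 = 1.
Now (~x_43) is unsatisfied and unit — conflict.
Neither x_21 = 1 nor x_21 = 0 works.
So x_12 must be the other value — set x_12 = 0.
(x_13) alone gives x_13 = 1.
(~x_23) alone gives x_23 = 0.
(~x_33) alone gives x_33 = 0.
(~x_43) alone gives x_43 = 0.
Branch on x_21: set x_21 = 1.
(~x_31) alone gives x_31 = 0.
(x_32) alone gives x_32 = 1.
(~x_41) alone gives x_41 = 0.
(x_42) alone gives x_42 = 1.
Now (~x_42) is unsatisfied and unit — conflict.
So x_21 must be the other value — set x_21 = 0.
(x_22) alone gives x_22 = 1.
(~x_32) alone gives x_32 = 0.
(x_31) alone gives x_31 = 1.
(~x_41) alone gives x_41 = 0.
(x_42) alone gives x_42 = 1.
Now (~x_42) is unsatisfied and unit — conflict.
Neither x_21 = 1 nor x_21 = 0 works.
Neither x_12 = 1 nor x_12 = 0 works.
So x_11 must be the other value — set x_11 = 1.
(~x_21) alone gives x_21 = 0.
(~x_31) alone gives x_31 = 0.
(~x_41) alone gives x_41 = 0.
Branch on x_22: set x_22 = 1.
(~x_12) alone gives x_12 = 0.
(~x_32) alone gives x_32 = 0.
(x_33) alone gives x_33 = 1.
(~x_42) alone gives x_42 = 0.
(x_43) alone gives x_43 = 1.
Now (~x_43) is unsatisfied and unit — conflict.
So x_22 must be the other value — set x_22 = 0.
(x_23) alone gives x_23 = 1.
(~x_13) alone gives x_13 = 0.
(~x_33) alone gives x_33 = 0.
(x_32) alone gives x_32 = 1.
(~x_12) alone gives x_12 = 0.
(~x_42) alone gives x_42 = 0.
(x_43) alone gives x_43 = 1.
Now (~x_43) is unsatisfied and unit — conflict.
Neither x_22 = 1 nor x_22 = 0 works.
Neither x_11 = 1 nor x_11 = 0 works.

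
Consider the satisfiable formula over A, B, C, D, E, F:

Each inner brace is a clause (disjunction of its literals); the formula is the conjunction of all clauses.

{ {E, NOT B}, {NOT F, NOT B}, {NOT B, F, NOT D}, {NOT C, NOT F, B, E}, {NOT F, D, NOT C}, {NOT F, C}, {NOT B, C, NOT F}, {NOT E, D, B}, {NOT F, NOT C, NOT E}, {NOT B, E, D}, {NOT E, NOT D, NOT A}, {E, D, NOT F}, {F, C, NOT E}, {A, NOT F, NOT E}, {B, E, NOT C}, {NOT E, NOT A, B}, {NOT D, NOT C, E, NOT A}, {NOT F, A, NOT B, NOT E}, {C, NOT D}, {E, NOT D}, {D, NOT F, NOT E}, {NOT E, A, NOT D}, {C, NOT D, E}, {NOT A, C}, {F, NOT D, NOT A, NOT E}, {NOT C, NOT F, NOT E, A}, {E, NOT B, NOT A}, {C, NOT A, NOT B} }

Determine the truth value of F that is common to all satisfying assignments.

False

Suppose F = true.
Unit clause (NOT B) forces B = false.
Unit clause (C) forces C = true.
Unit clause (E) forces E = true.
But (NOT E) is also a unit clause — contradiction.
So every satisfying assignment has F = False.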